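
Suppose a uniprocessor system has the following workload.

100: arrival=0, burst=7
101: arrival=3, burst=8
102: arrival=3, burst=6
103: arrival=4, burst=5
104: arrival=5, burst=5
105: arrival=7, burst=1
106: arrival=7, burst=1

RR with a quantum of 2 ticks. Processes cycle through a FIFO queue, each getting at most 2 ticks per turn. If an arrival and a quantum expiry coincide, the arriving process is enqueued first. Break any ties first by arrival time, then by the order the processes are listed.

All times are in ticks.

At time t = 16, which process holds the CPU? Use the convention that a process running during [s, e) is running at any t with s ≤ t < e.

Gantt: | 100 0-4 | 101 4-6 | 102 6-8 | 103 8-10 | 100 10-12 | 104 12-14 | 101 14-16 | 105 16-17 | 106 17-18 | 102 18-20 | 103 20-22 | 100 22-23 | 104 23-25 | 101 25-27 | 102 27-29 | 103 29-30 | 104 30-31 | 101 31-33 |
Completion: 100=23  101=33  102=29  103=30  104=31  105=17  106=18
Turnaround (C−A): 100=23  101=30  102=26  103=26  104=26  105=10  106=11

105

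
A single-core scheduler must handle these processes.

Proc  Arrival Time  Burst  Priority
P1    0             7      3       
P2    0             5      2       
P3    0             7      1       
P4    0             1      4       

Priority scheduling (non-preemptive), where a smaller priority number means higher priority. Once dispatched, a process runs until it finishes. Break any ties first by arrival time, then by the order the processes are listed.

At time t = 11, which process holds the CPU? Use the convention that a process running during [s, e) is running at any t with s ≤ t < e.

Gantt: | P3 0-7 | P2 7-12 | P1 12-19 | P4 19-20 |
Completion: P1=19  P2=12  P3=7  P4=20

P2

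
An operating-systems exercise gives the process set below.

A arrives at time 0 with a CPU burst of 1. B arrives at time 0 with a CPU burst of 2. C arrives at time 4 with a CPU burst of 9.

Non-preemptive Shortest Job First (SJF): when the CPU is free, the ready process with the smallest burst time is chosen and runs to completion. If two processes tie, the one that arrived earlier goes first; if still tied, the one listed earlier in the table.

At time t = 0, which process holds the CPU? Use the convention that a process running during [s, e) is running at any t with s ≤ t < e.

A

Gantt: | A 0-1 | B 1-3 | idle 3-4 | C 4-13 |
Completion: A=1  B=3  C=13
Turnaround (C−A): A=1  B=3  C=9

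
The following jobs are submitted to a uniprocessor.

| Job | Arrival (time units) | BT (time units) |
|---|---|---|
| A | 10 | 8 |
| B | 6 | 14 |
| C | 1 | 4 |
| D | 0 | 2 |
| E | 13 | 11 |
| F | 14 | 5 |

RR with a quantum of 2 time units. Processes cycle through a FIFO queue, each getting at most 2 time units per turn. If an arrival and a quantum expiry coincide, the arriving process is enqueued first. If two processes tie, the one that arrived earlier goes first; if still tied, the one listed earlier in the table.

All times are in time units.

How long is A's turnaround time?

Timeline: | D 0-2 | C 2-6 | B 6-10 | A 10-12 | B 12-14 | A 14-16 | E 16-18 | F 18-20 | B 20-22 | A 22-24 | E 24-26 | F 26-28 | B 28-30 | A 30-32 | E 32-34 | F 34-35 | B 35-37 | E 37-39 | B 39-41 | E 41-44 |
Completion: A=32  B=41  C=6  D=2  E=44  F=35
Turnaround (C−A): A=22  B=35  C=5  D=2  E=31  F=21
Turnaround(A) = completion − arrival = 32 − 10 = 22

22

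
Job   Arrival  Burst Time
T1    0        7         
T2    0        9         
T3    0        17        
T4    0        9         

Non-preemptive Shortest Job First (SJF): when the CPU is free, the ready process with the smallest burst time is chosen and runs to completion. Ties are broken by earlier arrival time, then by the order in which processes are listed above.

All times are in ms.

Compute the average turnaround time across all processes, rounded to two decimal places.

Schedule: | T1 0-7 | T2 7-16 | T4 16-25 | T3 25-42 |
Completion: T1=7  T2=16  T3=42  T4=25
Turnaround times: T1=7, T2=16, T3=42, T4=25
Average turnaround = (7+16+42+25) / 4 = 90/4 = 22.50

22.50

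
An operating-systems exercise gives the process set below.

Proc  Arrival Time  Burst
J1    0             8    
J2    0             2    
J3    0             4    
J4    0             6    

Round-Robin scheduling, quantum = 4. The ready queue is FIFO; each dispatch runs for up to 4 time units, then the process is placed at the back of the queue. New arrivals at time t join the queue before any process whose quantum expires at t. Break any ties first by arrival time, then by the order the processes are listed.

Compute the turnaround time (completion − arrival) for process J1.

Schedule: | J1 0-4 | J2 4-6 | J3 6-10 | J4 10-14 | J1 14-18 | J4 18-20 |
Completion: J1=18  J2=6  J3=10  J4=20
Turnaround (C−A): J1=18  J2=6  J3=10  J4=20
Turnaround(J1) = completion − arrival = 18 − 0 = 18

18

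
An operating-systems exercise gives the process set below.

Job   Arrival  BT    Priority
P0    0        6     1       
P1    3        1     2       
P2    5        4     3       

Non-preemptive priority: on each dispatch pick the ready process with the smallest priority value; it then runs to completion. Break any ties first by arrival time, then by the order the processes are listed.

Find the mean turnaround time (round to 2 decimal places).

5.33

Schedule: | P0 0-6 | P1 6-7 | P2 7-11 |
Completion: P0=6  P1=7  P2=11
Turnaround (C−A): P0=6  P1=4  P2=6
Turnaround times: P0=6, P1=4, P2=6
Average turnaround = (6+4+6) / 3 = 16/3 = 5.33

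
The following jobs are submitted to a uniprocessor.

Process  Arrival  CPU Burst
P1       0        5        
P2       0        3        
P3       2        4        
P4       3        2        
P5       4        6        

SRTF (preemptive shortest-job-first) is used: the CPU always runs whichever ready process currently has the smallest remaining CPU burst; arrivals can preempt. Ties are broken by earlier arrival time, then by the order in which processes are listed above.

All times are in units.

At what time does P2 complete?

3

Timeline: | P2 0-3 | P4 3-5 | P3 5-9 | P1 9-14 | P5 14-20 |
Completion: P1=14  P2=3  P3=9  P4=5  P5=20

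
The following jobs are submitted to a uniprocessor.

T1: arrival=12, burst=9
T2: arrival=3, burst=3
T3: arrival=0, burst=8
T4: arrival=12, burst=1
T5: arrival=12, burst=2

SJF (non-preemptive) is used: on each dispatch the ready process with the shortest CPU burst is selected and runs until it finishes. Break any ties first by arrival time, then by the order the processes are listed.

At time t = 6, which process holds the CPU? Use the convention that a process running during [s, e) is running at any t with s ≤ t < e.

Schedule: | T3 0-8 | T2 8-11 | idle 11-12 | T4 12-13 | T5 13-15 | T1 15-24 |
Completion: T1=24  T2=11  T3=8  T4=13  T5=15
Turnaround (C−A): T1=12  T2=8  T3=8  T4=1  T5=3

T3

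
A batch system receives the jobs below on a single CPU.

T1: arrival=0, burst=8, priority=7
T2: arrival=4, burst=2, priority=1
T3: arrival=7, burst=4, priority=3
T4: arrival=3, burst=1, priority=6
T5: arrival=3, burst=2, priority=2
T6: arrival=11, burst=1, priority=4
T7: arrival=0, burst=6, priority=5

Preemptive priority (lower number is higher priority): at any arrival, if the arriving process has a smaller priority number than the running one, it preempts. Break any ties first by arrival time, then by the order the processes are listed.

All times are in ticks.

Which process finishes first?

T2

Schedule: | T7 0-3 | T5 3-4 | T2 4-6 | T5 6-7 | T3 7-11 | T6 11-12 | T7 12-15 | T4 15-16 | T1 16-24 |
Completion: T1=24  T2=6  T3=11  T4=16  T5=7  T6=12  T7=15
Turnaround (C−A): T1=24  T2=2  T3=4  T4=13  T5=4  T6=1  T7=15
Finish order: T2 → T5 → T3 → T6 → T7 → T4 → T1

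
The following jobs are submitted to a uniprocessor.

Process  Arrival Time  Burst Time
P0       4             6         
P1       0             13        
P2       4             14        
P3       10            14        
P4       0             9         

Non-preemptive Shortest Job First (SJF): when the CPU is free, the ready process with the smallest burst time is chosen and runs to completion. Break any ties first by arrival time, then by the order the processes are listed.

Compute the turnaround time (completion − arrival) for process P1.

Gantt: | P4 0-9 | P0 9-15 | P1 15-28 | P2 28-42 | P3 42-56 |
Completion: P0=15  P1=28  P2=42  P3=56  P4=9
Turnaround (C−A): P0=11  P1=28  P2=38  P3=46  P4=9
Turnaround(P1) = completion − arrival = 28 − 0 = 28

28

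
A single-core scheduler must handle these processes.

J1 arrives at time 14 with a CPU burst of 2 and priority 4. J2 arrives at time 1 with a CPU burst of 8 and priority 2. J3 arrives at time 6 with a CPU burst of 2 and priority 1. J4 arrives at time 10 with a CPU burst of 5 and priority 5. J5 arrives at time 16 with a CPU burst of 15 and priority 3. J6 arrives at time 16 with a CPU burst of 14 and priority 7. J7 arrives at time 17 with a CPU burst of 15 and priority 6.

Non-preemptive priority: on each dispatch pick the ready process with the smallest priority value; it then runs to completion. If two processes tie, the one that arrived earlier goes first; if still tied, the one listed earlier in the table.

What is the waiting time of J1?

17

Gantt: | idle 0-1 | J2 1-9 | J3 9-11 | J4 11-16 | J5 16-31 | J1 31-33 | J7 33-48 | J6 48-62 |
Completion: J1=33  J2=9  J3=11  J4=16  J5=31  J6=62  J7=48
Turnaround (C−A): J1=19  J2=8  J3=5  J4=6  J5=15  J6=46  J7=31
Waiting(J1) = turnaround − burst = 19 − 2 = 17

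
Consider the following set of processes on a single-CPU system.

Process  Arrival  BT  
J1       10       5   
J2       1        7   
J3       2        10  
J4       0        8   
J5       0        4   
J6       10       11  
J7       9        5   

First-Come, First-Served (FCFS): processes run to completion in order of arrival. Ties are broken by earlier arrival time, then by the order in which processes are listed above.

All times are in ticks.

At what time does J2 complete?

19

Gantt: | J4 0-8 | J5 8-12 | J2 12-19 | J3 19-29 | J7 29-34 | J1 34-39 | J6 39-50 |
Completion: J1=39  J2=19  J3=29  J4=8  J5=12  J6=50  J7=34
Turnaround (C−A): J1=29  J2=18  J3=27  J4=8  J5=12  J6=40  J7=25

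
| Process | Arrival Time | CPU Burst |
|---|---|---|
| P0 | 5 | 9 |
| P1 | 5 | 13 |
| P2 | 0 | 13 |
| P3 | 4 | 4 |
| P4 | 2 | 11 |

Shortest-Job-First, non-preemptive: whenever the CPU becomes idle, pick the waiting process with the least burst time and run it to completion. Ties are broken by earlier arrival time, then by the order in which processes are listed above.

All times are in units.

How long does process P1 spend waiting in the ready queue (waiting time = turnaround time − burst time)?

Timeline: | P2 0-13 | P3 13-17 | P0 17-26 | P4 26-37 | P1 37-50 |
Completion: P0=26  P1=50  P2=13  P3=17  P4=37
Turnaround (C−A): P0=21  P1=45  P2=13  P3=13  P4=35
Waiting(P1) = turnaround − burst = 45 − 13 = 32

32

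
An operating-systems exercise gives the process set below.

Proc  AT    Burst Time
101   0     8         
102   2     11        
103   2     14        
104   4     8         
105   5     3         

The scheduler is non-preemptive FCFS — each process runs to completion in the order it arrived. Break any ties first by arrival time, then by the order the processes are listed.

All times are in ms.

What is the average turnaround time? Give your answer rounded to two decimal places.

Gantt: | 101 0-8 | 102 8-19 | 103 19-33 | 104 33-41 | 105 41-44 |
Completion: 101=8  102=19  103=33  104=41  105=44
Turnaround (C−A): 101=8  102=17  103=31  104=37  105=39
Turnaround times: 101=8, 102=17, 103=31, 104=37, 105=39
Average turnaround = (8+17+31+37+39) / 5 = 132/5 = 26.40

26.40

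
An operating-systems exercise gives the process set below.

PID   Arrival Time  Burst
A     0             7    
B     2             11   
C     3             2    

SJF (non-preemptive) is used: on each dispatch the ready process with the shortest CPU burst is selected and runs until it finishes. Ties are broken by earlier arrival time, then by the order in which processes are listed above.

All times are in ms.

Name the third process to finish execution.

Timeline: | A 0-7 | C 7-9 | B 9-20 |
Completion: A=7  B=20  C=9
Turnaround (C−A): A=7  B=18  C=6
Finish order: A → C → B

B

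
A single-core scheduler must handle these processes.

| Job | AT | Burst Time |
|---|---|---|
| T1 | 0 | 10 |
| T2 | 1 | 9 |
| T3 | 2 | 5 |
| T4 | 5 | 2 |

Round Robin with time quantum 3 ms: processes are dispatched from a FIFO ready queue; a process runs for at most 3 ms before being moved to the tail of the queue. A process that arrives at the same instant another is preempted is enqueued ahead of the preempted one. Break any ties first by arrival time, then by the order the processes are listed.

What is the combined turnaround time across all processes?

76

Gantt: | T1 0-3 | T2 3-6 | T3 6-9 | T1 9-12 | T4 12-14 | T2 14-17 | T3 17-19 | T1 19-22 | T2 22-25 | T1 25-26 |
Completion: T1=26  T2=25  T3=19  T4=14
Turnaround = completion − arrival: T1=26, T2=24, T3=17, T4=9
Total turnaround = 26 + 24 + 17 + 9 = 76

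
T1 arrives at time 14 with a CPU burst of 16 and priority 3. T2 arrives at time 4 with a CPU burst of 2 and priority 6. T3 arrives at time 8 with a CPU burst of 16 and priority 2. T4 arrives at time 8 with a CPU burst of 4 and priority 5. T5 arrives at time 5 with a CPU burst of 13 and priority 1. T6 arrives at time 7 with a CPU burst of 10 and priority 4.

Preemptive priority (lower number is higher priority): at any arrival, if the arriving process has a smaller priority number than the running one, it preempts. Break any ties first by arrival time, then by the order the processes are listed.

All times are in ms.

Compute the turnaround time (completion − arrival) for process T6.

53

Gantt: | idle 0-4 | T2 4-5 | T5 5-18 | T3 18-34 | T1 34-50 | T6 50-60 | T4 60-64 | T2 64-65 |
Completion: T1=50  T2=65  T3=34  T4=64  T5=18  T6=60
Turnaround (C−A): T1=36  T2=61  T3=26  T4=56  T5=13  T6=53
Turnaround(T6) = completion − arrival = 60 − 7 = 53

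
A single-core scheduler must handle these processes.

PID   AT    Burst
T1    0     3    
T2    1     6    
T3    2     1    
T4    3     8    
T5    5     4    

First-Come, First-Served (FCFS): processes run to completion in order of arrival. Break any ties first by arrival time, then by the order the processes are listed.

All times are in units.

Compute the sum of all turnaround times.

51

Gantt: | T1 0-3 | T2 3-9 | T3 9-10 | T4 10-18 | T5 18-22 |
Completion: T1=3  T2=9  T3=10  T4=18  T5=22
Turnaround (C−A): T1=3  T2=8  T3=8  T4=15  T5=17
Turnaround = completion − arrival: T1=3, T2=8, T3=8, T4=15, T5=17
Total turnaround = 3 + 8 + 8 + 15 + 17 = 51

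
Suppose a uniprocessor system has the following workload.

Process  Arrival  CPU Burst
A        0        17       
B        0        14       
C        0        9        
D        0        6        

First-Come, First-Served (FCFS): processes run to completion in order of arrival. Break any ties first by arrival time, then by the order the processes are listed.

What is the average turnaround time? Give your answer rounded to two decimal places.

Timeline: | A 0-17 | B 17-31 | C 31-40 | D 40-46 |
Completion: A=17  B=31  C=40  D=46
Turnaround times: A=17, B=31, C=40, D=46
Average turnaround = (17+31+40+46) / 4 = 134/4 = 33.50

33.50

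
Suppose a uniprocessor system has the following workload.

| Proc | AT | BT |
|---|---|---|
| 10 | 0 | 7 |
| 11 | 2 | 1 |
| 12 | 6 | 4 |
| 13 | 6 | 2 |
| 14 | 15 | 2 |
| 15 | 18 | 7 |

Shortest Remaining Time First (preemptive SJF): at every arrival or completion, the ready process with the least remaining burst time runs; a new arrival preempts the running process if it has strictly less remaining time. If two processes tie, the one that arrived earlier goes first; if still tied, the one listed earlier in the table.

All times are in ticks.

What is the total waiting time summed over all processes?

Timeline: | 10 0-2 | 11 2-3 | 10 3-8 | 13 8-10 | 12 10-14 | idle 14-15 | 14 15-17 | idle 17-18 | 15 18-25 |
Completion: 10=8  11=3  12=14  13=10  14=17  15=25
Waiting = turnaround − burst: 10=1, 11=0, 12=4, 13=2, 14=0, 15=0
Total waiting = 1 + 0 + 4 + 2 + 0 + 0 = 7

7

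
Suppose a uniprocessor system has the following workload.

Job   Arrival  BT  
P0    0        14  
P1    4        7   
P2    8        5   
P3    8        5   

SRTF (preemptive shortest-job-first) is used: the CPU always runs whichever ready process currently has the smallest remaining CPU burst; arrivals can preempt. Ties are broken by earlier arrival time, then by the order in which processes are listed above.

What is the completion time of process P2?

Gantt: | P0 0-4 | P1 4-11 | P2 11-16 | P3 16-21 | P0 21-31 |
Completion: P0=31  P1=11  P2=16  P3=21

16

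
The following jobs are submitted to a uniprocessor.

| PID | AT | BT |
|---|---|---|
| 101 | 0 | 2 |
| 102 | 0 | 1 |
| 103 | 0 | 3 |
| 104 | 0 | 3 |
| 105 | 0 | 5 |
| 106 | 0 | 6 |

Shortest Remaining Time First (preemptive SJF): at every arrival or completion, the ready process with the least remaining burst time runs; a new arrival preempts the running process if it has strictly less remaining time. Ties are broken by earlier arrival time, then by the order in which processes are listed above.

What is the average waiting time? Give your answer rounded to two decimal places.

Timeline: | 102 0-1 | 101 1-3 | 103 3-6 | 104 6-9 | 105 9-14 | 106 14-20 |
Completion: 101=3  102=1  103=6  104=9  105=14  106=20
Turnaround (C−A): 101=3  102=1  103=6  104=9  105=14  106=20
Waiting times: 101=1, 102=0, 103=3, 104=6, 105=9, 106=14
Average waiting = (1+0+3+6+9+14) / 6 = 33/6 = 5.50

5.50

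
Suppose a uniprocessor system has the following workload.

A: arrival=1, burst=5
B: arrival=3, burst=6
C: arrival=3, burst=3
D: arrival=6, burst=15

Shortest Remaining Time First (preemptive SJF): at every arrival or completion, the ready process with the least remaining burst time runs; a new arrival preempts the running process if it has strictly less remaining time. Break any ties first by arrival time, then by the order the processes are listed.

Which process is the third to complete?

B

Timeline: | idle 0-1 | A 1-6 | C 6-9 | B 9-15 | D 15-30 |
Completion: A=6  B=15  C=9  D=30
Finish order: A → C → B → D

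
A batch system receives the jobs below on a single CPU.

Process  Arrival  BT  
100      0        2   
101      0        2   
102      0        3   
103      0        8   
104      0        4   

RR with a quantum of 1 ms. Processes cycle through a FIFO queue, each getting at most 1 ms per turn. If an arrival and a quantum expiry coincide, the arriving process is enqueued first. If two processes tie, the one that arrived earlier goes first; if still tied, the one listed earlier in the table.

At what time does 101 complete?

Timeline: | 100 0-1 | 101 1-2 | 102 2-3 | 103 3-4 | 104 4-5 | 100 5-6 | 101 6-7 | 102 7-8 | 103 8-9 | 104 9-10 | 102 10-11 | 103 11-12 | 104 12-13 | 103 13-14 | 104 14-15 | 103 15-19 |
Completion: 100=6  101=7  102=11  103=19  104=15
Turnaround (C−A): 100=6  101=7  102=11  103=19  104=15

7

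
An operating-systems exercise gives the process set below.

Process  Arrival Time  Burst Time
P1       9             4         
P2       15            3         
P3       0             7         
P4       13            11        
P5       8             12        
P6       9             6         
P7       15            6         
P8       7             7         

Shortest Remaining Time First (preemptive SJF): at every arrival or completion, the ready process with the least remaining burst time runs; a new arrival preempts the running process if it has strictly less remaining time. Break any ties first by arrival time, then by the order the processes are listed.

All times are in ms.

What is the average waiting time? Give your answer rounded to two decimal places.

10.88

Timeline: | P3 0-7 | P8 7-9 | P1 9-13 | P8 13-18 | P2 18-21 | P6 21-27 | P7 27-33 | P4 33-44 | P5 44-56 |
Completion: P1=13  P2=21  P3=7  P4=44  P5=56  P6=27  P7=33  P8=18
Turnaround (C−A): P1=4  P2=6  P3=7  P4=31  P5=48  P6=18  P7=18  P8=11
Waiting times: P1=0, P2=3, P3=0, P4=20, P5=36, P6=12, P7=12, P8=4
Average waiting = (0+3+0+20+36+12+12+4) / 8 = 87/8 = 10.88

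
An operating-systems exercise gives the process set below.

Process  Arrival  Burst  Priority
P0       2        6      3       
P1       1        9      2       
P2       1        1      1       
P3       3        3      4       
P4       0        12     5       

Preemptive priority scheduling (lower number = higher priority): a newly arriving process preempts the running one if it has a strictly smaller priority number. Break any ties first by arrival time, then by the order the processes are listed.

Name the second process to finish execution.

P1

Schedule: | P4 0-1 | P2 1-2 | P1 2-11 | P0 11-17 | P3 17-20 | P4 20-31 |
Completion: P0=17  P1=11  P2=2  P3=20  P4=31
Finish order: P2 → P1 → P0 → P3 → P4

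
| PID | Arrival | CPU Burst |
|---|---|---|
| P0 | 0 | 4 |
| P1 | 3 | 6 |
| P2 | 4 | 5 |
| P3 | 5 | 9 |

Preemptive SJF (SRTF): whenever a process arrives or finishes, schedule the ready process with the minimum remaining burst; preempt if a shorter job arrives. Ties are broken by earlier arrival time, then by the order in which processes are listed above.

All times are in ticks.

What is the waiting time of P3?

Gantt: | P0 0-4 | P2 4-9 | P1 9-15 | P3 15-24 |
Completion: P0=4  P1=15  P2=9  P3=24
Turnaround (C−A): P0=4  P1=12  P2=5  P3=19
Waiting(P3) = turnaround − burst = 19 − 9 = 10

10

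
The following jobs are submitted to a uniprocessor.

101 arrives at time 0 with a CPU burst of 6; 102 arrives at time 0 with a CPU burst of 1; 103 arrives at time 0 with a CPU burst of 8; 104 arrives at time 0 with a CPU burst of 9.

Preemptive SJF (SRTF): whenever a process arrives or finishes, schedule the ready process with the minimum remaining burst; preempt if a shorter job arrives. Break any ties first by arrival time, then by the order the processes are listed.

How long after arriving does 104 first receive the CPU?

Timeline: | 102 0-1 | 101 1-7 | 103 7-15 | 104 15-24 |
Completion: 101=7  102=1  103=15  104=24
Response(104) = first start − arrival = 15 − 0 = 15

15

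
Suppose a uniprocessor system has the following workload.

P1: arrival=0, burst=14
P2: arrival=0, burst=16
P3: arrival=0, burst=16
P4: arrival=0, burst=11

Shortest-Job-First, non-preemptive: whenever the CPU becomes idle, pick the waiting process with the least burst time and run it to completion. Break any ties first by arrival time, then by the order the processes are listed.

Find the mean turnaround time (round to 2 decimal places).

33.50

Schedule: | P4 0-11 | P1 11-25 | P2 25-41 | P3 41-57 |
Completion: P1=25  P2=41  P3=57  P4=11
Turnaround (C−A): P1=25  P2=41  P3=57  P4=11
Turnaround times: P1=25, P2=41, P3=57, P4=11
Average turnaround = (25+41+57+11) / 4 = 134/4 = 33.50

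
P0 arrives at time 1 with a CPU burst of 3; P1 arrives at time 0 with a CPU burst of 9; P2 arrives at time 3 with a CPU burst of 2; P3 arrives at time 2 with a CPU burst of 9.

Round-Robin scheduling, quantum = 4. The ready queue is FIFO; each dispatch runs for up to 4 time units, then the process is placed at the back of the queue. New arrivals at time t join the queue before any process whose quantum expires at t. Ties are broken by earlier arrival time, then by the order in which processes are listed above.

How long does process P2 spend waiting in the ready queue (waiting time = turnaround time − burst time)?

8

Timeline: | P1 0-4 | P0 4-7 | P3 7-11 | P2 11-13 | P1 13-17 | P3 17-21 | P1 21-22 | P3 22-23 |
Completion: P0=7  P1=22  P2=13  P3=23
Turnaround (C−A): P0=6  P1=22  P2=10  P3=21
Waiting(P2) = turnaround − burst = 10 − 2 = 8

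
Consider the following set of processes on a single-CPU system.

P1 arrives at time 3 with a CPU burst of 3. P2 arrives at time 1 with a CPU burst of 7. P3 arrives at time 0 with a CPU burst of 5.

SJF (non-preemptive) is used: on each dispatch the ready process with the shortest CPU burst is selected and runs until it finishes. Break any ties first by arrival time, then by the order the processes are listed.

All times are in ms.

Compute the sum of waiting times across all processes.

Gantt: | P3 0-5 | P1 5-8 | P2 8-15 |
Completion: P1=8  P2=15  P3=5
Waiting = turnaround − burst: P1=2, P2=7, P3=0
Total waiting = 2 + 7 + 0 = 9

9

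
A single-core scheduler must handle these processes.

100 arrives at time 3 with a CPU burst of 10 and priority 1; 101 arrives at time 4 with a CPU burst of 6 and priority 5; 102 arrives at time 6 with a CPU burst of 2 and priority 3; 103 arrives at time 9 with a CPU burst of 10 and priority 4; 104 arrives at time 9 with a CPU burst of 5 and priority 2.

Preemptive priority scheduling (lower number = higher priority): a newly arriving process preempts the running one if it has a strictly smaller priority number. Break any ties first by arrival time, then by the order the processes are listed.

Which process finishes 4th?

103

Timeline: | idle 0-3 | 100 3-13 | 104 13-18 | 102 18-20 | 103 20-30 | 101 30-36 |
Completion: 100=13  101=36  102=20  103=30  104=18
Finish order: 100 → 104 → 102 → 103 → 101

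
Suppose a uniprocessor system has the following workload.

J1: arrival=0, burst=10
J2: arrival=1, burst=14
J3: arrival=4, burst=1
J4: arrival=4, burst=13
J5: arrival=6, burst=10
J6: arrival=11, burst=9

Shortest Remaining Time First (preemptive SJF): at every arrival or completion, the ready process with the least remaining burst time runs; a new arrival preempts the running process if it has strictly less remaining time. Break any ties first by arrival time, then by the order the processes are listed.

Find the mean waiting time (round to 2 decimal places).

13.83

Gantt: | J1 0-4 | J3 4-5 | J1 5-11 | J6 11-20 | J5 20-30 | J4 30-43 | J2 43-57 |
Completion: J1=11  J2=57  J3=5  J4=43  J5=30  J6=20
Turnaround (C−A): J1=11  J2=56  J3=1  J4=39  J5=24  J6=9
Waiting times: J1=1, J2=42, J3=0, J4=26, J5=14, J6=0
Average waiting = (1+42+0+26+14+0) / 6 = 83/6 = 13.83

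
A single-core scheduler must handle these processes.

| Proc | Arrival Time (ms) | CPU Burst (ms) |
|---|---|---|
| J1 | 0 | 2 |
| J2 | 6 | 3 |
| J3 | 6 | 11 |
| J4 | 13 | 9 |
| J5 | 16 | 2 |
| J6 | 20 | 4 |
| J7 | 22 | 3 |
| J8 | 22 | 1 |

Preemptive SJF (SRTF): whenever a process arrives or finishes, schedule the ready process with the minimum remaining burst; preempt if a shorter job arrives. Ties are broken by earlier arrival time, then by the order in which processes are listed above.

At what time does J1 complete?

Timeline: | J1 0-2 | idle 2-6 | J2 6-9 | J3 9-16 | J5 16-18 | J3 18-22 | J8 22-23 | J7 23-26 | J6 26-30 | J4 30-39 |
Completion: J1=2  J2=9  J3=22  J4=39  J5=18  J6=30  J7=26  J8=23
Turnaround (C−A): J1=2  J2=3  J3=16  J4=26  J5=2  J6=10  J7=4  J8=1

2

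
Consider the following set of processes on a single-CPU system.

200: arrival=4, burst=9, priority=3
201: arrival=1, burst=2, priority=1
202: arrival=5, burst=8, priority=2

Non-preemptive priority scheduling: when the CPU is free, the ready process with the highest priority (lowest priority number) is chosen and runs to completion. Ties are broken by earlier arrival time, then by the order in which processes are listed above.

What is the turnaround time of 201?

2

Gantt: | idle 0-1 | 201 1-3 | idle 3-4 | 200 4-13 | 202 13-21 |
Completion: 200=13  201=3  202=21
Turnaround (C−A): 200=9  201=2  202=16
Turnaround(201) = completion − arrival = 3 − 1 = 2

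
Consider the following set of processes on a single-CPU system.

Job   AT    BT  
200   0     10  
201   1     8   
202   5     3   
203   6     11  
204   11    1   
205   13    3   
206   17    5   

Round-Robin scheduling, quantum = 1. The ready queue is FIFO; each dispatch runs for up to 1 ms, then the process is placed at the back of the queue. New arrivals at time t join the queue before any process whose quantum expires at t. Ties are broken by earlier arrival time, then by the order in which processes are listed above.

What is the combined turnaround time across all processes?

Schedule: | 200 0-1 | 201 1-2 | 200 2-3 | 201 3-4 | 200 4-5 | 201 5-6 | 202 6-7 | 200 7-8 | 203 8-9 | 201 9-10 | 202 10-11 | 200 11-12 | 203 12-13 | 201 13-14 | 204 14-15 | 202 15-16 | 200 16-17 | 205 17-18 | 203 18-19 | 201 19-20 | 206 20-21 | 200 21-22 | 205 22-23 | 203 23-24 | 201 24-25 | 206 25-26 | 200 26-27 | 205 27-28 | 203 28-29 | 201 29-30 | 206 30-31 | 200 31-32 | 203 32-33 | 206 33-34 | 200 34-35 | 203 35-36 | 206 36-37 | 203 37-41 |
Completion: 200=35  201=30  202=16  203=41  204=15  205=28  206=37
Turnaround = completion − arrival: 200=35, 201=29, 202=11, 203=35, 204=4, 205=15, 206=20
Total turnaround = 35 + 29 + 11 + 35 + 4 + 15 + 20 = 149

149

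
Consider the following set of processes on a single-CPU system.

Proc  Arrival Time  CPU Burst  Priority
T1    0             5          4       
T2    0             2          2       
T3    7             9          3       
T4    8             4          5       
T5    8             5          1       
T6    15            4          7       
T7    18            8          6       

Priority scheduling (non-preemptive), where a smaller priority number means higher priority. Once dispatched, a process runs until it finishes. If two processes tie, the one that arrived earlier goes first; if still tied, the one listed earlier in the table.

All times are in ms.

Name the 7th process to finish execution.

Gantt: | T2 0-2 | T1 2-7 | T3 7-16 | T5 16-21 | T4 21-25 | T7 25-33 | T6 33-37 |
Completion: T1=7  T2=2  T3=16  T4=25  T5=21  T6=37  T7=33
Turnaround (C−A): T1=7  T2=2  T3=9  T4=17  T5=13  T6=22  T7=15
Finish order: T2 → T1 → T3 → T5 → T4 → T7 → T6

T6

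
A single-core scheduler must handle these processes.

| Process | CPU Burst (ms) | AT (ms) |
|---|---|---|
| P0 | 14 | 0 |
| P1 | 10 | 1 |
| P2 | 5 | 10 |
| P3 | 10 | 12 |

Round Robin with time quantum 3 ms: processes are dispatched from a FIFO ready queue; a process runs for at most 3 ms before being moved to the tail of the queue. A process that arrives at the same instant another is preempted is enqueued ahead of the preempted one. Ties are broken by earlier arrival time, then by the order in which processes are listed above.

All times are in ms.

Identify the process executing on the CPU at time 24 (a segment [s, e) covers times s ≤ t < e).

Schedule: | P0 0-3 | P1 3-6 | P0 6-9 | P1 9-12 | P0 12-15 | P2 15-18 | P3 18-21 | P1 21-24 | P0 24-27 | P2 27-29 | P3 29-32 | P1 32-33 | P0 33-35 | P3 35-39 |
Completion: P0=35  P1=33  P2=29  P3=39
Turnaround (C−A): P0=35  P1=32  P2=19  P3=27

P0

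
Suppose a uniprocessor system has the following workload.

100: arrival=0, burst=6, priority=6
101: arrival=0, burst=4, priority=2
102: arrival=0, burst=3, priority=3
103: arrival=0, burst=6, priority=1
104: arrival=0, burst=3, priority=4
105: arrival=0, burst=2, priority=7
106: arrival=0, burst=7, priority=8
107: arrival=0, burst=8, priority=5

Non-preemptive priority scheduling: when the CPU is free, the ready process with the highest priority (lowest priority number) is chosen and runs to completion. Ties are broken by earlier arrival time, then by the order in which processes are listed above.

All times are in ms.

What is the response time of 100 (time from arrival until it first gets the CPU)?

24

Timeline: | 103 0-6 | 101 6-10 | 102 10-13 | 104 13-16 | 107 16-24 | 100 24-30 | 105 30-32 | 106 32-39 |
Completion: 100=30  101=10  102=13  103=6  104=16  105=32  106=39  107=24
Response(100) = first start − arrival = 24 − 0 = 24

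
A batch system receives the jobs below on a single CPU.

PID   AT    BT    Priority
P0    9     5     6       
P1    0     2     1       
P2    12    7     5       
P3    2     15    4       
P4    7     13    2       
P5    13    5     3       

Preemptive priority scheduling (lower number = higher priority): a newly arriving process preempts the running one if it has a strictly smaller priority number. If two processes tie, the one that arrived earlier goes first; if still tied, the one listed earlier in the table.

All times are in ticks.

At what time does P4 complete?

20

Gantt: | P1 0-2 | P3 2-7 | P4 7-20 | P5 20-25 | P3 25-35 | P2 35-42 | P0 42-47 |
Completion: P0=47  P1=2  P2=42  P3=35  P4=20  P5=25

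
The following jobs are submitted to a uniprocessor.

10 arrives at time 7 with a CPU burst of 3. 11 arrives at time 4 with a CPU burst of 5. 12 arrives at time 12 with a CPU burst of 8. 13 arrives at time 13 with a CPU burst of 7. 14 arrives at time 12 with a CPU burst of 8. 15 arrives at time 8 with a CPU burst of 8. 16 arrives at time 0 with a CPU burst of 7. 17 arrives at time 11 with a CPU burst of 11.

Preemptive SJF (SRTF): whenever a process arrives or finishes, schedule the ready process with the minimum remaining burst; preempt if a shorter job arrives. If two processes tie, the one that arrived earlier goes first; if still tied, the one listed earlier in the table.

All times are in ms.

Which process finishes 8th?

17

Gantt: | 16 0-7 | 10 7-10 | 11 10-15 | 13 15-22 | 15 22-30 | 12 30-38 | 14 38-46 | 17 46-57 |
Completion: 10=10  11=15  12=38  13=22  14=46  15=30  16=7  17=57
Finish order: 16 → 10 → 11 → 13 → 15 → 12 → 14 → 17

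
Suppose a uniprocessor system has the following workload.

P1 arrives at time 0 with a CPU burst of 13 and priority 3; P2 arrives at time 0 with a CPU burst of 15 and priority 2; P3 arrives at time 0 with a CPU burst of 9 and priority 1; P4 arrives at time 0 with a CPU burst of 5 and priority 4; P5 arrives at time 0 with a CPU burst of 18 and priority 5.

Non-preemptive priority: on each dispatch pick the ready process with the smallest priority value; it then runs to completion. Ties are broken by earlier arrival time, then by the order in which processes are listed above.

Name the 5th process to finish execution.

P5

Gantt: | P3 0-9 | P2 9-24 | P1 24-37 | P4 37-42 | P5 42-60 |
Completion: P1=37  P2=24  P3=9  P4=42  P5=60
Finish order: P3 → P2 → P1 → P4 → P5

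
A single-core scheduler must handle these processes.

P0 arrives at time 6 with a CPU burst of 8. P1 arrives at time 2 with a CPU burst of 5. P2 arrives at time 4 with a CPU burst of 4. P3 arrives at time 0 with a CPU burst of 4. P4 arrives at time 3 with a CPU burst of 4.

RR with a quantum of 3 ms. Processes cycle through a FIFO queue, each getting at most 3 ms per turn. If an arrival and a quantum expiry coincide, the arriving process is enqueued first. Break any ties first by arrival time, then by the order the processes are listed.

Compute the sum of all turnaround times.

Gantt: | P3 0-3 | P1 3-6 | P4 6-9 | P3 9-10 | P2 10-13 | P0 13-16 | P1 16-18 | P4 18-19 | P2 19-20 | P0 20-25 |
Completion: P0=25  P1=18  P2=20  P3=10  P4=19
Turnaround (C−A): P0=19  P1=16  P2=16  P3=10  P4=16
Turnaround = completion − arrival: P0=19, P1=16, P2=16, P3=10, P4=16
Total turnaround = 19 + 16 + 16 + 10 + 16 = 77

77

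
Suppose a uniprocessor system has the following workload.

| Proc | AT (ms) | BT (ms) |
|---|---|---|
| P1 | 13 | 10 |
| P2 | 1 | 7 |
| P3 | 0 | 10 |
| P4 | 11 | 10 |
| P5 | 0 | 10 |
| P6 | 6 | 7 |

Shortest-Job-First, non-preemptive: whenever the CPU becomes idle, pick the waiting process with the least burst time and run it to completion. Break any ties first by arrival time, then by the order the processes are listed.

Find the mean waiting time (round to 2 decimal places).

Gantt: | P3 0-10 | P2 10-17 | P6 17-24 | P5 24-34 | P4 34-44 | P1 44-54 |
Completion: P1=54  P2=17  P3=10  P4=44  P5=34  P6=24
Waiting times: P1=31, P2=9, P3=0, P4=23, P5=24, P6=11
Average waiting = (31+9+0+23+24+11) / 6 = 98/6 = 16.33

16.33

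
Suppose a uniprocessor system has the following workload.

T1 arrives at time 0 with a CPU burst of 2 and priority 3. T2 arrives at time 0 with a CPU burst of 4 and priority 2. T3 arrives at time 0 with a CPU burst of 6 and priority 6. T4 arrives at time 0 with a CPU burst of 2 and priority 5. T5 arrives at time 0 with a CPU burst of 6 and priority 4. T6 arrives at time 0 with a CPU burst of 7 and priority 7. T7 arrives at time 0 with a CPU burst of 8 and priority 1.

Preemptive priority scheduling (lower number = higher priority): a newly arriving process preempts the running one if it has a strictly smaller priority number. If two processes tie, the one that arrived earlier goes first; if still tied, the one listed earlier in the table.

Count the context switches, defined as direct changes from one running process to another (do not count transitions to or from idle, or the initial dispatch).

6

Schedule: | T7 0-8 | T2 8-12 | T1 12-14 | T5 14-20 | T4 20-22 | T3 22-28 | T6 28-35 |
Completion: T1=14  T2=12  T3=28  T4=22  T5=20  T6=35  T7=8
Turnaround (C−A): T1=14  T2=12  T3=28  T4=22  T5=20  T6=35  T7=8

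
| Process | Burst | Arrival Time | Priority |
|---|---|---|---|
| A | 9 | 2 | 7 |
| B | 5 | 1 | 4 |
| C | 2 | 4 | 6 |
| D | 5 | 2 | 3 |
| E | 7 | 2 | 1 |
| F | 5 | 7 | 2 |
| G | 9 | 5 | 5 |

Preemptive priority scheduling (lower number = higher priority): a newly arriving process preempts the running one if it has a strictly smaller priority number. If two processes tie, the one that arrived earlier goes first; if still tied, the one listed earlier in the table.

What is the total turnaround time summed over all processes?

151

Timeline: | idle 0-1 | B 1-2 | E 2-9 | F 9-14 | D 14-19 | B 19-23 | G 23-32 | C 32-34 | A 34-43 |
Completion: A=43  B=23  C=34  D=19  E=9  F=14  G=32
Turnaround (C−A): A=41  B=22  C=30  D=17  E=7  F=7  G=27
Turnaround = completion − arrival: A=41, B=22, C=30, D=17, E=7, F=7, G=27
Total turnaround = 41 + 22 + 30 + 17 + 7 + 7 + 27 = 151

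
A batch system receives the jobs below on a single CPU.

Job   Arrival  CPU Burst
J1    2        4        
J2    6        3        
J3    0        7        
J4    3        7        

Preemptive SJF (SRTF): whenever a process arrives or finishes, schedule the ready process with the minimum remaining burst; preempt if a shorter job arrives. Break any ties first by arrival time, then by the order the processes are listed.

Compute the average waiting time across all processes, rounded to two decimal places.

Timeline: | J3 0-2 | J1 2-6 | J2 6-9 | J3 9-14 | J4 14-21 |
Completion: J1=6  J2=9  J3=14  J4=21
Waiting times: J1=0, J2=0, J3=7, J4=11
Average waiting = (0+0+7+11) / 4 = 18/4 = 4.50

4.50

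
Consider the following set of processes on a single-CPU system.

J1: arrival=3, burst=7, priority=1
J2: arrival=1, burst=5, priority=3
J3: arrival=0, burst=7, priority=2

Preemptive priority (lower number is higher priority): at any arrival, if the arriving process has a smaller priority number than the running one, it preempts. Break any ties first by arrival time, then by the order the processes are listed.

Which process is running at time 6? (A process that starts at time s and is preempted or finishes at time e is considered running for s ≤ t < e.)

Timeline: | J3 0-3 | J1 3-10 | J3 10-14 | J2 14-19 |
Completion: J1=10  J2=19  J3=14
Turnaround (C−A): J1=7  J2=18  J3=14

J1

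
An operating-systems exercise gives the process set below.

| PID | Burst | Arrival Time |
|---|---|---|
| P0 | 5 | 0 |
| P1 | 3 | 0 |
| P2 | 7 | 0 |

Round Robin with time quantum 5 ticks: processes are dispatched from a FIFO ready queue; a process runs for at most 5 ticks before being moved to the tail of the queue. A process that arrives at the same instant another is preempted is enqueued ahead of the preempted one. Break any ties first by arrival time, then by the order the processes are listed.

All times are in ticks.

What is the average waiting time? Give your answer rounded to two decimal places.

4.33

Schedule: | P0 0-5 | P1 5-8 | P2 8-15 |
Completion: P0=5  P1=8  P2=15
Waiting times: P0=0, P1=5, P2=8
Average waiting = (0+5+8) / 3 = 13/3 = 4.33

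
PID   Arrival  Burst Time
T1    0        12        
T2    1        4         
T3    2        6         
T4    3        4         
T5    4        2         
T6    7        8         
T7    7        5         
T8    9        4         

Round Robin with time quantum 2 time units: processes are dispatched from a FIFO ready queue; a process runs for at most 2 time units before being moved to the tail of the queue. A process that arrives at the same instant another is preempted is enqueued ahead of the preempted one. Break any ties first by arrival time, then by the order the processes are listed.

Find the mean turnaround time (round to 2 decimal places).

26.25

Schedule: | T1 0-2 | T2 2-4 | T3 4-6 | T1 6-8 | T4 8-10 | T5 10-12 | T2 12-14 | T3 14-16 | T6 16-18 | T7 18-20 | T1 20-22 | T8 22-24 | T4 24-26 | T3 26-28 | T6 28-30 | T7 30-32 | T1 32-34 | T8 34-36 | T6 36-38 | T7 38-39 | T1 39-41 | T6 41-43 | T1 43-45 |
Completion: T1=45  T2=14  T3=28  T4=26  T5=12  T6=43  T7=39  T8=36
Turnaround times: T1=45, T2=13, T3=26, T4=23, T5=8, T6=36, T7=32, T8=27
Average turnaround = (45+13+26+23+8+36+32+27) / 8 = 210/8 = 26.25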